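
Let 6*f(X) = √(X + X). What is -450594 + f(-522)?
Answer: -450594 + I*√29 ≈ -4.5059e+5 + 5.3852*I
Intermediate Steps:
f(X) = √2*√X/6 (f(X) = √(X + X)/6 = √(2*X)/6 = (√2*√X)/6 = √2*√X/6)
-450594 + f(-522) = -450594 + √2*√(-522)/6 = -450594 + √2*(3*I*√58)/6 = -450594 + I*√29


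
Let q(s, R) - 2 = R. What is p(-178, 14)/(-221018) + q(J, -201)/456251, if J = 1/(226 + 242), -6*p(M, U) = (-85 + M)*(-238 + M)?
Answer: 12413403479/151259525277 ≈ 0.082067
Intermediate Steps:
p(M, U) = -(-238 + M)*(-85 + M)/6 (p(M, U) = -(-85 + M)*(-238 + M)/6 = -(-238 + M)*(-85 + M)/6)
J = 1/468 ≈ 0.0021368
q(s, R) = 2 + R
p(-178, 14)/(-221018) + q(J, -201)/456251 = (-10115/3 - ⅙*(-178)² + (323/6)*(-178))/(-221018) + (2 - 201)/456251 = (-10115/3 - ⅙*31684 - 28747/3)*(-1/221018) - 199*1/456251 = (-10115/3 - 15842/3 - 28747/3)*(-1/221018) - 199/456251 = -54704/3*(-1/221018) - 199/456251 = 27352/331527 - 199/456251 = 12413403479/151259525277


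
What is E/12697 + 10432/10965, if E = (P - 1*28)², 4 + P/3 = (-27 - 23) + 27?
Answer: 262730269/139222605 ≈ 1.8871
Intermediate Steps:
P = -81 (P = -12 + 3*((-27 - 23) + 27) = -12 + 3*(-50 + 27) = -12 + 3*(-23) = -12 - 69 = -81)
E = 11881 (E = (-81 - 1*28)² = (-81 - 28)² = (-109)² = 11881)
E/12697 + 10432/10965 = 11881/12697 + 10432/10965 = 262730269/139222605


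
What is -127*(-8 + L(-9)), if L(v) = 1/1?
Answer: 889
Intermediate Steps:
L(v) = 1
-127*(-8 + L(-9)) = -127*(-8 + 1) = -127*(-7) = 889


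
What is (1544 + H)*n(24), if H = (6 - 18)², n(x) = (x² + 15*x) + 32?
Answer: 1633984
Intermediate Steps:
n(x) = 32 + x² + 15*x
H = 144 (H = (-12)² = 144)
(1544 + H)*n(24) = (1544 + 144)*(32 + 24² + 15*24) = 1688*(32 + 576 + 360) = 1688*968 = 1633984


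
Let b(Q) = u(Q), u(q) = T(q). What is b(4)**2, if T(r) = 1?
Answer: 1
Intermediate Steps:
u(q) = 1
b(Q) = 1
b(4)**2 = 1**2 = 1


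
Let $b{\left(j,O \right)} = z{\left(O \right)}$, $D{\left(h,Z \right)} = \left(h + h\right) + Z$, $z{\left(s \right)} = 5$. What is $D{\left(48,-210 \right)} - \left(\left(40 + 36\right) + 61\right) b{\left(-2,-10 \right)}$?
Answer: $-799$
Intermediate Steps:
$D{\left(h,Z \right)} = Z + 2 h$ ($D{\left(h,Z \right)} = 2 h + Z = Z + 2 h$)
$b{\left(j,O \right)} = 5$
$D{\left(48,-210 \right)} - \left(\left(40 + 36\right) + 61\right) b{\left(-2,-10 \right)} = \left(-210 + 2 \cdot 48\right) - \left(\left(40 + 36\right) + 61\right) 5 = \left(-210 + 96\right) - \left(76 + 61\right) 5 = -114 - 137 \cdot 5 = -114 - 685 = -799$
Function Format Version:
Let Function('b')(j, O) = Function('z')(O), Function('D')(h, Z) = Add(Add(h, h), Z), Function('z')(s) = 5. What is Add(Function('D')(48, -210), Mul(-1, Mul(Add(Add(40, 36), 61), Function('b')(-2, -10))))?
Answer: -799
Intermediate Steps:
Function('D')(h, Z) = Add(Z, Mul(2, h)) (Function('D')(h, Z) = Add(Mul(2, h), Z) = Add(Z, Mul(2, h)))
Function('b')(j, O) = 5
Add(Function('D')(48, -210), Mul(-1, Mul(Add(Add(40, 36), 61), Function('b')(-2, -10)))) = Add(Add(-210, Mul(2, 48)), Mul(-1, Mul(Add(Add(40, 36), 61), 5))) = Add(Add(-210, 96), Mul(-1, Mul(Add(76, 61), 5))) = Add(-114, Mul(-1, Mul(137, 5))) = Add(-114, Mul(-1, 685)) = Add(-114, -685) = -799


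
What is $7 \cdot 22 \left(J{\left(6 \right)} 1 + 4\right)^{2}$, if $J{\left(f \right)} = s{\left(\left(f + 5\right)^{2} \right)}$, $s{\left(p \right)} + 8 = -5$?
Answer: $12474$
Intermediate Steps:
$s{\left(p \right)} = -13$ ($s{\left(p \right)} = -8 - 5 = -13$)
$J{\left(f \right)} = -13$
$7 \cdot 22 \left(J{\left(6 \right)} 1 + 4\right)^{2} = 7 \cdot 22 \left(\left(-13\right) 1 + 4\right)^{2} = 154 \left(-13 + 4\right)^{2} = 154 \left(-9\right)^{2} = 154 \cdot 81 = 12474$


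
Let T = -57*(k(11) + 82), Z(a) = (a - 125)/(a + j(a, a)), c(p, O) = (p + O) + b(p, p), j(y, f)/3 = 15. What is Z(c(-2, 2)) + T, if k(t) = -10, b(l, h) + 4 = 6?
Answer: -193011/47 ≈ -4106.6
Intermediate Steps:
b(l, h) = 2 (b(l, h) = -4 + 6 = 2)
j(y, f) = 45 (j(y, f) = 3*15 = 45)
c(p, O) = 2 + O + p (c(p, O) = (p + O) + 2 = (O + p) + 2 = 2 + O + p)
Z(a) = (-125 + a)/(45 + a) (Z(a) = (a - 125)/(a + 45) = (-125 + a)/(45 + a))
T = -4104 (T = -57*(-10 + 82) = -57*72 = -4104)
Z(c(-2, 2)) + T = (-125 + (2 + 2 - 2))/(45 + (2 + 2 - 2)) - 4104 = (-125 + 2)/(45 + 2) - 4104 = -123/47 - 4104 = -193011/47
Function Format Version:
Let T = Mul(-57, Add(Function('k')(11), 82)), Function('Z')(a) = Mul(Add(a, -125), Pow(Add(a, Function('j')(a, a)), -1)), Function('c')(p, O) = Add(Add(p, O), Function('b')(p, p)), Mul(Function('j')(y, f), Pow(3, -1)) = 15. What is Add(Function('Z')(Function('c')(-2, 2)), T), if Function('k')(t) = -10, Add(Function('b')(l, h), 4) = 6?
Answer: Rational(-193011, 47) ≈ -4106.6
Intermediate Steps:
Function('b')(l, h) = 2 (Function('b')(l, h) = Add(-4, 6) = 2)
Function('j')(y, f) = 45 (Function('j')(y, f) = Mul(3, 15) = 45)
Function('c')(p, O) = Add(2, O, p) (Function('c')(p, O) = Add(Add(p, O), 2) = Add(Add(O, p), 2) = Add(2, O, p))
Function('Z')(a) = Mul(Pow(Add(45, a), -1), Add(-125, a)) (Function('Z')(a) = Mul(Add(a, -125), Pow(Add(a, 45), -1)) = Mul(Add(-125, a), Pow(Add(45, a), -1)) = Mul(Pow(Add(45, a), -1), Add(-125, a)))
T = -4104 (T = Mul(-57, Add(-10, 82)) = Mul(-57, 72) = -4104)
Add(Function('Z')(Function('c')(-2, 2)), T) = Add(Mul(Pow(Add(45, Add(2, 2, -2)), -1), Add(-125, Add(2, 2, -2))), -4104) = Add(Mul(Pow(Add(45, 2), -1), Add(-125, 2)), -4104) = Add(Mul(Pow(47, -1), -123), -4104) = Add(Mul(Rational(1, 47), -123), -4104) = Add(Rational(-123, 47), -4104) = Rational(-193011, 47)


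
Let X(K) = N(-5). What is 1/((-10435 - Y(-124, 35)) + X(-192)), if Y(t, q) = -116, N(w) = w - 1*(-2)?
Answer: -1/10322 ≈ -9.6880e-5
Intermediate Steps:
N(w) = 2 + w (N(w) = w + 2 = 2 + w)
X(K) = -3 (X(K) = 2 - 5 = -3)
1/((-10435 - Y(-124, 35)) + X(-192)) = 1/((-10435 - 1*(-116)) - 3) = 1/((-10435 + 116) - 3) = 1/(-10319 - 3) = 1/(-10322) = -1/10322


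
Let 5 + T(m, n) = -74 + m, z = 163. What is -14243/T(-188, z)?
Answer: 14243/267 ≈ 53.345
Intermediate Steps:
T(m, n) = -79 + m (T(m, n) = -5 + (-74 + m) = -79 + m)
-14243/T(-188, z) = -14243/(-79 - 188) = -14243/(-267) = -14243*(-1/267) = 14243/267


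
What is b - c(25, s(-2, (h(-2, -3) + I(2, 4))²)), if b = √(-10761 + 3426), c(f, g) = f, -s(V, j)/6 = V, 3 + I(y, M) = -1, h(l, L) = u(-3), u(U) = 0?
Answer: -25 + 3*I*√815 ≈ -25.0 + 85.645*I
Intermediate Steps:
h(l, L) = 0
I(y, M) = -4 (I(y, M) = -3 - 1 = -4)
s(V, j) = -6*V
b = 3*I*√815 (b = √(-7335) = 3*I*√815 ≈ 85.645*I)
b - c(25, s(-2, (h(-2, -3) + I(2, 4))²)) = 3*I*√815 - 1*25 = 3*I*√815 - 25 = -25 + 3*I*√815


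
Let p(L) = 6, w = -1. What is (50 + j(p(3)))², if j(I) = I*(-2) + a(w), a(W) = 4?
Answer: 1764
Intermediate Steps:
j(I) = 4 - 2*I (j(I) = I*(-2) + 4 = -2*I + 4 = 4 - 2*I)
(50 + j(p(3)))² = (50 + (4 - 2*6))² = (50 + (4 - 12))² = (50 - 8)² = 42² = 1764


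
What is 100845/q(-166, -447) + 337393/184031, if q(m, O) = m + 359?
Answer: 18623723044/35517983 ≈ 524.35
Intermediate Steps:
q(m, O) = 359 + m
100845/q(-166, -447) + 337393/184031 = 100845/(359 - 166) + 337393/184031 = 100845/193 + 337393*(1/184031) = 100845*(1/193) + 337393/184031 = 100845/193 + 337393/184031 = 18623723044/35517983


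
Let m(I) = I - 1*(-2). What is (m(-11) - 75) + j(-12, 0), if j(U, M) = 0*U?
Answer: -84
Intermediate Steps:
m(I) = 2 + I (m(I) = I + 2 = 2 + I)
j(U, M) = 0
(m(-11) - 75) + j(-12, 0) = ((2 - 11) - 75) + 0 = (-9 - 75) + 0 = -84 + 0 = -84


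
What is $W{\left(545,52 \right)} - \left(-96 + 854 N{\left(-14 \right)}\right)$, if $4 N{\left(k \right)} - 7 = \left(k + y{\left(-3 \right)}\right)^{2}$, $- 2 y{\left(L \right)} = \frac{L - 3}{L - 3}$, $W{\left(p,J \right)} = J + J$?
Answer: $- \frac{369463}{8} \approx -46183.0$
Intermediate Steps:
$W{\left(p,J \right)} = 2 J$
$y{\left(L \right)} = - \frac{1}{2}$ ($y{\left(L \right)} = - \frac{\left(L - 3\right) \frac{1}{L - 3}}{2} = - \frac{\left(-3 + L\right) \frac{1}{-3 + L}}{2} = \left(- \frac{1}{2}\right) 1 = - \frac{1}{2}$)
$N{\left(k \right)} = \frac{7}{4} + \frac{\left(- \frac{1}{2} + k\right)^{2}}{4}$ ($N{\left(k \right)} = \frac{7}{4} + \frac{\left(k - \frac{1}{2}\right)^{2}}{4} = \frac{7}{4} + \frac{\left(- \frac{1}{2} + k\right)^{2}}{4}$)
$W{\left(545,52 \right)} - \left(-96 + 854 N{\left(-14 \right)}\right) = 2 \cdot 52 - \left(-96 + 854 \left(\frac{7}{4} + \frac{\left(-1 + 2 \left(-14\right)\right)^{2}}{16}\right)\right) = 104 - \left(-96 + 854 \left(\frac{7}{4} + \frac{\left(-1 - 28\right)^{2}}{16}\right)\right) = 104 - \left(-96 + 854 \left(\frac{7}{4} + \frac{\left(-29\right)^{2}}{16}\right)\right) = 104 - \left(-96 + 854 \left(\frac{7}{4} + \frac{1}{16} \cdot 841\right)\right) = 104 - \left(-96 + 854 \left(\frac{7}{4} + \frac{841}{16}\right)\right) = 104 - \left(-96 + 854 \cdot \frac{869}{16}\right) = 104 - \left(-96 + \frac{371063}{8}\right) = 104 - \frac{370295}{8} = - \frac{369463}{8}$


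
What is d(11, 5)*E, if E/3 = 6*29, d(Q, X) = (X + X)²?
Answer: 52200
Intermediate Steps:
d(Q, X) = 4*X² (d(Q, X) = (2*X)² = 4*X²)
E = 522 (E = 3*(6*29) = 3*174 = 522)
d(11, 5)*E = (4*5²)*522 = (4*25)*522 = 100*522 = 52200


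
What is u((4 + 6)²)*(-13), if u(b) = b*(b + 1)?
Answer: -131300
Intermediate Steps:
u(b) = b*(1 + b)
u((4 + 6)²)*(-13) = ((4 + 6)²*(1 + (4 + 6)²))*(-13) = (10²*(1 + 10²))*(-13) = (100*(1 + 100))*(-13) = (100*101)*(-13) = 10100*(-13) = -131300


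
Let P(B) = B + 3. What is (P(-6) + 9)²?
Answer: 36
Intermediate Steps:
P(B) = 3 + B
(P(-6) + 9)² = ((3 - 6) + 9)² = (-3 + 9)² = 6² = 36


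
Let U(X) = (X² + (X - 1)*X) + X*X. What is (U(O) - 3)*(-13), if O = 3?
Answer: -273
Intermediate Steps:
U(X) = 2*X² + X*(-1 + X) (U(X) = (X² + (-1 + X)*X) + X² = (X² + X*(-1 + X)) + X² = 2*X² + X*(-1 + X))
(U(O) - 3)*(-13) = (3*(-1 + 3*3) - 3)*(-13) = (3*(-1 + 9) - 3)*(-13) = (3*8 - 3)*(-13) = (24 - 3)*(-13) = 21*(-13) = -273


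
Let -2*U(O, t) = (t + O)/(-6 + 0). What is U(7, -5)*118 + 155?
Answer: 524/3 ≈ 174.67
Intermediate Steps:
U(O, t) = O/12 + t/12 (U(O, t) = -(t + O)/(2*(-6 + 0)) = -(O + t)/(2*(-6)) = -(O + t)*(-1)/(2*6) = -(-O/6 - t/6)/2 = O/12 + t/12)
U(7, -5)*118 + 155 = ((1/12)*7 + (1/12)*(-5))*118 + 155 = (7/12 - 5/12)*118 + 155 = (⅙)*118 + 155 = 59/3 + 155 = 524/3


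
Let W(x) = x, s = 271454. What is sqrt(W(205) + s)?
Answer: sqrt(271659) ≈ 521.21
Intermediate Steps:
sqrt(W(205) + s) = sqrt(205 + 271454) = sqrt(271659)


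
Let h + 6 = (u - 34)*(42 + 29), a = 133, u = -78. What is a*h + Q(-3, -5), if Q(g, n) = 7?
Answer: -1058407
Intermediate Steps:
h = -7958 (h = -6 + (-78 - 34)*(42 + 29) = -6 - 112*71 = -6 - 7952 = -7958)
a*h + Q(-3, -5) = 133*(-7958) + 7 = -1058414 + 7 = -1058407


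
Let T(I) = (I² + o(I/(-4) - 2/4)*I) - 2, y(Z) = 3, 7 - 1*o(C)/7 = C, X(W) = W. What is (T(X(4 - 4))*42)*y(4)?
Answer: -252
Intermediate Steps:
o(C) = 49 - 7*C
T(I) = -2 + I² + I*(105/2 + 7*I/4) (T(I) = (I² + (49 - 7*(I/(-4) - 2/4))*I) - 2 = (I² + (49 - 7*(I*(-¼) - 2*¼))*I) - 2 = (I² + (49 - 7*(-I/4 - ½))*I) - 2 = (I² + (49 - 7*(-½ - I/4))*I) - 2 = (I² + (49 + (7/2 + 7*I/4))*I) - 2 = (I² + (105/2 + 7*I/4)*I) - 2 = (I² + I*(105/2 + 7*I/4)) - 2 = -2 + I² + I*(105/2 + 7*I/4))
(T(X(4 - 4))*42)*y(4) = ((-2 + 11*(4 - 4)²/4 + 105*(4 - 4)/2)*42)*3 = ((-2 + (11/4)*0² + (105/2)*0)*42)*3 = ((-2 + (11/4)*0 + 0)*42)*3 = ((-2 + 0 + 0)*42)*3 = -2*42*3 = -84*3 = -252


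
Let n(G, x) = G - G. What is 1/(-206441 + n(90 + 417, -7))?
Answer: -1/206441 ≈ -4.8440e-6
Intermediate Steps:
n(G, x) = 0
1/(-206441 + n(90 + 417, -7)) = 1/(-206441 + 0) = 1/(-206441) = -1/206441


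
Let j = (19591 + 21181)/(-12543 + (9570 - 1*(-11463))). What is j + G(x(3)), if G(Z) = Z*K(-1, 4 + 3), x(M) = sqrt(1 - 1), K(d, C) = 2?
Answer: 20386/4245 ≈ 4.8024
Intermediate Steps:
x(M) = 0 (x(M) = sqrt(0) = 0)
G(Z) = 2*Z (G(Z) = Z*2 = 2*Z)
j = 20386/4245 (j = 40772/(-12543 + (9570 + 11463)) = 40772/(-12543 + 21033) = 40772/8490 = 40772*(1/8490) = 20386/4245 ≈ 4.8024)
j + G(x(3)) = 20386/4245 + 2*0 = 20386/4245 + 0 = 20386/4245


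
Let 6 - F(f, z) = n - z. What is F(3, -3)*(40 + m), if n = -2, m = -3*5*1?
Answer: 125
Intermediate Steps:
m = -15 (m = -15*1 = -15)
F(f, z) = 8 + z (F(f, z) = 6 - (-2 - z) = 6 + (2 + z) = 8 + z)
F(3, -3)*(40 + m) = (8 - 3)*(40 - 15) = 5*25 = 125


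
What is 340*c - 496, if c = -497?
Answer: -169476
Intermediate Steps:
340*c - 496 = 340*(-497) - 496 = -168980 - 496 = -169476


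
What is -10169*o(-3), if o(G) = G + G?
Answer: 61014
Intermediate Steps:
o(G) = 2*G
-10169*o(-3) = -20338*(-3) = -10169*(-6) = 61014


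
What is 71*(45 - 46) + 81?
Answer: 10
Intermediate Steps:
71*(45 - 46) + 81 = 71*(-1) + 81 = -71 + 81 = 10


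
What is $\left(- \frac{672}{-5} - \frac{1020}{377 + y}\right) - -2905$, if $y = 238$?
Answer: $\frac{622737}{205} \approx 3037.7$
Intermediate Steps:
$\left(- \frac{672}{-5} - \frac{1020}{377 + y}\right) - -2905 = \left(- \frac{672}{-5} - \frac{1020}{377 + 238}\right) - -2905 = \left(\left(-672\right) \left(- \frac{1}{5}\right) - \frac{1020}{615}\right) + 2905 = \left(\frac{672}{5} - \frac{68}{41}\right) + 2905 = \frac{27212}{205} + 2905 = \frac{622737}{205}$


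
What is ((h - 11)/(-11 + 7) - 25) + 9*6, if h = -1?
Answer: 32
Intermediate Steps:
((h - 11)/(-11 + 7) - 25) + 9*6 = ((-1 - 11)/(-11 + 7) - 25) + 9*6 = (-12/(-4) - 25) + 54 = (-12*(-¼) - 25) + 54 = (3 - 25) + 54 = -22 + 54 = 32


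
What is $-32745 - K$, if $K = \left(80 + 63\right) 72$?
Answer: $-43041$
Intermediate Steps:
$K = 10296$ ($K = 143 \cdot 72 = 10296$)
$-32745 - K = -32745 - 10296 = -43041$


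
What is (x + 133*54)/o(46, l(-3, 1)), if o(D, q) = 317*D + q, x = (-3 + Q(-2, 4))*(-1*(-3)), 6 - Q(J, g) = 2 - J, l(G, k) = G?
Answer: 7179/14579 ≈ 0.49242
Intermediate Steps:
Q(J, g) = 4 + J (Q(J, g) = 6 - (2 - J) = 6 + (-2 + J) = 4 + J)
x = -3 (x = (-3 + (4 - 2))*(-1*(-3)) = (-3 + 2)*3 = -1*3 = -3)
o(D, q) = q + 317*D
(x + 133*54)/o(46, l(-3, 1)) = (-3 + 133*54)/(-3 + 317*46) = (-3 + 7182)/(-3 + 14582) = 7179/14579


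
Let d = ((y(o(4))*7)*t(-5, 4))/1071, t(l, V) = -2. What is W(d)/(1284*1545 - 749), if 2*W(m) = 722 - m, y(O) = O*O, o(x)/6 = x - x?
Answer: 361/1983031 ≈ 0.00018204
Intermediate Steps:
o(x) = 0 (o(x) = 6*(x - x) = 6*0 = 0)
y(O) = O²
d = 0 (d = ((0²*7)*(-2))/1071 = ((0*7)*(-2))*(1/1071) = (0*(-2))*(1/1071) = 0*(1/1071) = 0)
W(m) = 361 - m/2 (W(m) = (722 - m)/2 = 361 - m/2)
W(d)/(1284*1545 - 749) = (361 - ½*0)/(1284*1545 - 749) = (361 + 0)/(1983780 - 749) = 361/1983031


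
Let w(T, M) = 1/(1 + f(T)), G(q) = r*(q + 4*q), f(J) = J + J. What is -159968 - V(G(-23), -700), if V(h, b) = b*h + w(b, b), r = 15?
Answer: -1913087731/1399 ≈ -1.3675e+6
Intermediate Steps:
f(J) = 2*J
G(q) = 75*q (G(q) = 15*(q + 4*q) = 15*(5*q) = 75*q)
w(T, M) = 1/(1 + 2*T)
V(h, b) = 1/(1 + 2*b) + b*h (V(h, b) = b*h + 1/(1 + 2*b) = 1/(1 + 2*b) + b*h)
-159968 - V(G(-23), -700) = -159968 - (1 - 700*75*(-23)*(1 + 2*(-700)))/(1 + 2*(-700)) = -159968 - (1 - 700*(-1725)*(1 - 1400))/(1 - 1400) = -159968 - (1 - 700*(-1725)*(-1399))/(-1399) = -159968 - (-1)*(1 - 1689292500)/1399 = -159968 - (-1)*(-1689292499)/1399 = -159968 - 1*1689292499/1399 = -159968 - 1689292499/1399 = -1913087731/1399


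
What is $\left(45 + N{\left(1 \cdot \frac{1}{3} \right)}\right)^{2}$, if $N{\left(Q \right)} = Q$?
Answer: $\frac{18496}{9} \approx 2055.1$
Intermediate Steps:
$\left(45 + N{\left(1 \cdot \frac{1}{3} \right)}\right)^{2} = \left(45 + 1 \cdot \frac{1}{3}\right)^{2} = \left(45 + \frac{1}{3}\right)^{2} = \left(\frac{136}{3}\right)^{2} = \frac{18496}{9}$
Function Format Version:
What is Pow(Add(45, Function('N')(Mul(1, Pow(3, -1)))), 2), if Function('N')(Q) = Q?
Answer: Rational(18496, 9) ≈ 2055.1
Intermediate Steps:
Pow(Add(45, Function('N')(Mul(1, Pow(3, -1)))), 2) = Pow(Add(45, Mul(1, Pow(3, -1))), 2) = Pow(Add(45, Mul(1, Rational(1, 3))), 2) = Pow(Add(45, Rational(1, 3)), 2) = Pow(Rational(136, 3), 2) = Rational(18496, 9)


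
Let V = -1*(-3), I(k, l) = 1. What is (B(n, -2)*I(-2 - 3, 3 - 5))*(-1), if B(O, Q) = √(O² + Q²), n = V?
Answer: -√13 ≈ -3.6056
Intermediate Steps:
V = 3
n = 3
(B(n, -2)*I(-2 - 3, 3 - 5))*(-1) = (√(3² + (-2)²)*1)*(-1) = (√(9 + 4)*1)*(-1) = (√13*1)*(-1) = √13*(-1) = -√13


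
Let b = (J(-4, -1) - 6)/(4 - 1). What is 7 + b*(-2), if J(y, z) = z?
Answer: 35/3 ≈ 11.667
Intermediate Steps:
b = -7/3 (b = (-1 - 6)/(4 - 1) = -7/3 ≈ -2.3333)
7 + b*(-2) = 7 - 7/3*(-2) = 7 + 14/3 = 35/3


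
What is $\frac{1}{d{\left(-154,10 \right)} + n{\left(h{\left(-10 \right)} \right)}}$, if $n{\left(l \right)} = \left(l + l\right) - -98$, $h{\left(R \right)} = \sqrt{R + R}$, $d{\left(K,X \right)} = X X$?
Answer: $\frac{99}{19642} - \frac{i \sqrt{5}}{9821} \approx 0.0050402 - 0.00022768 i$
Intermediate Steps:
$d{\left(K,X \right)} = X^{2}$
$h{\left(R \right)} = \sqrt{2} \sqrt{R}$ ($h{\left(R \right)} = \sqrt{2 R} = \sqrt{2} \sqrt{R}$)
$n{\left(l \right)} = 98 + 2 l$ ($n{\left(l \right)} = 2 l + 98 = 98 + 2 l$)
$\frac{1}{d{\left(-154,10 \right)} + n{\left(h{\left(-10 \right)} \right)}} = \frac{1}{10^{2} + \left(98 + 2 \sqrt{2} \sqrt{-10}\right)} = \frac{1}{100 + \left(98 + 2 \sqrt{2} i \sqrt{10}\right)} = \frac{1}{100 + \left(98 + 2 \cdot 2 i \sqrt{5}\right)} = \frac{1}{100 + \left(98 + 4 i \sqrt{5}\right)} = \frac{1}{198 + 4 i \sqrt{5}}$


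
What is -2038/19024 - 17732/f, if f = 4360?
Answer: -21638703/5184040 ≈ -4.1741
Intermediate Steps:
-2038/19024 - 17732/f = -2038/19024 - 17732/4360 = -2038*1/19024 - 17732*1/4360 = -1019/9512 - 4433/1090 = -21638703/5184040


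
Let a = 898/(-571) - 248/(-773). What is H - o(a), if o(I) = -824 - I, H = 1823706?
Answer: 805315972444/441383 ≈ 1.8245e+6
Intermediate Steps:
a = -552546/441383 (a = 898*(-1/571) - 248*(-1/773) = -898/571 + 248/773 = -552546/441383 ≈ -1.2519)
H - o(a) = 1823706 - (-824 - 1*(-552546/441383)) = 1823706 - (-824 + 552546/441383) = 1823706 - 1*(-363147046/441383) = 1823706 + 363147046/441383 = 805315972444/441383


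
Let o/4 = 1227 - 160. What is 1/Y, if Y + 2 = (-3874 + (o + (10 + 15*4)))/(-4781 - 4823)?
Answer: -2401/4918 ≈ -0.48821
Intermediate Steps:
o = 4268 (o = 4*(1227 - 160) = 4*1067 = 4268)
Y = -4918/2401 (Y = -2 + (-3874 + (4268 + (10 + 15*4)))/(-4781 - 4823) = -2 + (-3874 + (4268 + (10 + 60)))/(-9604) = -2 + (-3874 + (4268 + 70))*(-1/9604) = -2 + (-3874 + 4338)*(-1/9604) = -2 + 464*(-1/9604) = -2 - 116/2401 = -4918/2401 ≈ -2.0483)
1/Y = 1/(-4918/2401) = -2401/4918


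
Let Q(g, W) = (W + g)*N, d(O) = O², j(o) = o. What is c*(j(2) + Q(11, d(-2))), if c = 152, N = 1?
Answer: 2584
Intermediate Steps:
Q(g, W) = W + g (Q(g, W) = (W + g)*1 = W + g)
c*(j(2) + Q(11, d(-2))) = 152*(2 + ((-2)² + 11)) = 152*(2 + (4 + 11)) = 152*(2 + 15) = 152*17 = 2584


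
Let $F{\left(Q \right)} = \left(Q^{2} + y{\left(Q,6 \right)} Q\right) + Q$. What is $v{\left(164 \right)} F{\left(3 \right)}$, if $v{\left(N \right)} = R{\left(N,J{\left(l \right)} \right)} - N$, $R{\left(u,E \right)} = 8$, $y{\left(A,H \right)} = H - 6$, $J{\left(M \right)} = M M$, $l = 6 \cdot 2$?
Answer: $-1872$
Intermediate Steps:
$l = 12$
$J{\left(M \right)} = M^{2}$
$y{\left(A,H \right)} = -6 + H$ ($y{\left(A,H \right)} = H - 6 = -6 + H$)
$F{\left(Q \right)} = Q + Q^{2}$ ($F{\left(Q \right)} = \left(Q^{2} + \left(-6 + 6\right) Q\right) + Q = \left(Q^{2} + 0 Q\right) + Q = \left(Q^{2} + 0\right) + Q = Q^{2} + Q = Q + Q^{2}$)
$v{\left(N \right)} = 8 - N$
$v{\left(164 \right)} F{\left(3 \right)} = \left(8 - 164\right) 3 \left(1 + 3\right) = \left(8 - 164\right) 3 \cdot 4 = \left(-156\right) 12 = -1872$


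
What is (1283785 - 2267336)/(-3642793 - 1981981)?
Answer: 983551/5624774 ≈ 0.17486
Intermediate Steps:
(1283785 - 2267336)/(-3642793 - 1981981) = -983551/(-5624774) = -983551*(-1/5624774) = 983551/5624774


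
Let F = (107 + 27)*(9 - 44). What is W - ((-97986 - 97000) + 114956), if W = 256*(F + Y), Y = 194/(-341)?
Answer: -382177674/341 ≈ -1.1208e+6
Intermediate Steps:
Y = -194/341 (Y = 194*(-1/341) = -194/341 ≈ -0.56892)
F = -4690 (F = 134*(-35) = -4690)
W = -409467904/341 (W = 256*(-4690 - 194/341) = 256*(-1599484/341) = -409467904/341 ≈ -1.2008e+6)
W - ((-97986 - 97000) + 114956) = -409467904/341 - ((-97986 - 97000) + 114956) = -409467904/341 - (-194986 + 114956) = -409467904/341 - 1*(-80030) = -409467904/341 + 80030 = -382177674/341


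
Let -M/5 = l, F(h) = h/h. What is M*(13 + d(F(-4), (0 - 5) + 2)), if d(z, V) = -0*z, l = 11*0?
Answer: 0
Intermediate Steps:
F(h) = 1
l = 0
d(z, V) = 0 (d(z, V) = -4*0 = 0)
M = 0 (M = -5*0 = 0)
M*(13 + d(F(-4), (0 - 5) + 2)) = 0*(13 + 0) = 0*13 = 0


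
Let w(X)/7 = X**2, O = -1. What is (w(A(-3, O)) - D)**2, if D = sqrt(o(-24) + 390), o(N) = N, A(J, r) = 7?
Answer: (343 - sqrt(366))**2 ≈ 1.0489e+5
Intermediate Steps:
w(X) = 7*X**2
D = sqrt(366) (D = sqrt(-24 + 390) = sqrt(366) ≈ 19.131)
(w(A(-3, O)) - D)**2 = (7*7**2 - sqrt(366))**2 = (7*49 - sqrt(366))**2 = (343 - sqrt(366))**2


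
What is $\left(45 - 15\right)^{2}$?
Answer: $900$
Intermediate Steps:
$\left(45 - 15\right)^{2} = 30^{2} = 900$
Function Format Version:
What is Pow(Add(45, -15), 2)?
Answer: 900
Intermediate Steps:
Pow(Add(45, -15), 2) = Pow(30, 2) = 900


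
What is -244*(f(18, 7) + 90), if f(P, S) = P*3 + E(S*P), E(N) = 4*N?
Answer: -158112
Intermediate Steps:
f(P, S) = 3*P + 4*P*S (f(P, S) = P*3 + 4*(S*P) = 3*P + 4*(P*S) = 3*P + 4*P*S)
-244*(f(18, 7) + 90) = -244*(18*(3 + 4*7) + 90) = -244*(18*(3 + 28) + 90) = -244*(18*31 + 90) = -244*(558 + 90) = -244*648 = -158112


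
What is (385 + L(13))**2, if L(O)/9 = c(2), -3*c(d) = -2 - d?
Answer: 157609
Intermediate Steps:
c(d) = 2/3 + d/3 (c(d) = -(-2 - d)/3 = 2/3 + d/3)
L(O) = 12 (L(O) = 9*(2/3 + (1/3)*2) = 9*(2/3 + 2/3) = 9*(4/3) = 12)
(385 + L(13))**2 = (385 + 12)**2 = 397**2 = 157609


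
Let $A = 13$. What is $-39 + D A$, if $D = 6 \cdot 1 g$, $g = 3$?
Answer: $195$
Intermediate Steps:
$D = 18$ ($D = 6 \cdot 1 \cdot 3 = 6 \cdot 3 = 18$)
$-39 + D A = -39 + 18 \cdot 13 = -39 + 234 = 195$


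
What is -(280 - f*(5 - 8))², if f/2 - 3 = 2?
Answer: -96100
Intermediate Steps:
f = 10 (f = 6 + 2*2 = 6 + 4 = 10)
-(280 - f*(5 - 8))² = -(280 - 10*(5 - 8))² = -(280 - 10*(-3))² = -(280 - 1*(-30))² = -(280 + 30)² = -1*310² = -1*96100 = -96100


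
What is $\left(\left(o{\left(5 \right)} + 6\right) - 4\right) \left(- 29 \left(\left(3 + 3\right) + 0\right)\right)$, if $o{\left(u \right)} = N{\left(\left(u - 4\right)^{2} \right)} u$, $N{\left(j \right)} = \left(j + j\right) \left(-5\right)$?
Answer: $8352$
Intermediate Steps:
$N{\left(j \right)} = - 10 j$ ($N{\left(j \right)} = 2 j \left(-5\right) = - 10 j$)
$o{\left(u \right)} = - 10 u \left(-4 + u\right)^{2}$ ($o{\left(u \right)} = - 10 \left(u - 4\right)^{2} u = - 10 \left(-4 + u\right)^{2} u = - 10 u \left(-4 + u\right)^{2}$)
$\left(\left(o{\left(5 \right)} + 6\right) - 4\right) \left(- 29 \left(\left(3 + 3\right) + 0\right)\right) = \left(\left(\left(-10\right) 5 \left(-4 + 5\right)^{2} + 6\right) - 4\right) \left(- 29 \left(\left(3 + 3\right) + 0\right)\right) = \left(\left(\left(-10\right) 5 \cdot 1^{2} + 6\right) - 4\right) \left(- 29 \left(6 + 0\right)\right) = \left(\left(\left(-10\right) 5 \cdot 1 + 6\right) - 4\right) \left(\left(-29\right) 6\right) = \left(\left(-50 + 6\right) - 4\right) \left(-174\right) = \left(-44 - 4\right) \left(-174\right) = \left(-48\right) \left(-174\right) = 8352$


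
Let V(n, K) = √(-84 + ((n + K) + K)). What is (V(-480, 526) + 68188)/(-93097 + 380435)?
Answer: 34094/143669 + √122/143669 ≈ 0.23739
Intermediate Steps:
V(n, K) = √(-84 + n + 2*K) (V(n, K) = √(-84 + ((K + n) + K)) = √(-84 + (n + 2*K)) = √(-84 + n + 2*K))
(V(-480, 526) + 68188)/(-93097 + 380435) = (√(-84 - 480 + 2*526) + 68188)/(-93097 + 380435) = (√(-84 - 480 + 1052) + 68188)/287338 = (√488 + 68188)*(1/287338) = (2*√122 + 68188)*(1/287338) = (68188 + 2*√122)*(1/287338) = 34094/143669 + √122/143669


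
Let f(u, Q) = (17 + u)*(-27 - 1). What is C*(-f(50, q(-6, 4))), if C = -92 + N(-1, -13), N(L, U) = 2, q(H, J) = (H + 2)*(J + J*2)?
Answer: -168840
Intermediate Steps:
q(H, J) = 3*J*(2 + H) (q(H, J) = (2 + H)*(J + 2*J) = (2 + H)*(3*J) = 3*J*(2 + H))
f(u, Q) = -476 - 28*u (f(u, Q) = (17 + u)*(-28) = -476 - 28*u)
C = -90 (C = -92 + 2 = -90)
C*(-f(50, q(-6, 4))) = -(-90)*(-476 - 28*50) = -(-90)*(-476 - 1400) = -(-90)*(-1876) = -90*1876 = -168840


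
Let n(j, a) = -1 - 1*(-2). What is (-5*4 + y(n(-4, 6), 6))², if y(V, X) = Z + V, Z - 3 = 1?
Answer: 225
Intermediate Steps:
Z = 4 (Z = 3 + 1 = 4)
n(j, a) = 1 (n(j, a) = -1 + 2 = 1)
y(V, X) = 4 + V
(-5*4 + y(n(-4, 6), 6))² = (-5*4 + (4 + 1))² = (-20 + 5)² = (-15)² = 225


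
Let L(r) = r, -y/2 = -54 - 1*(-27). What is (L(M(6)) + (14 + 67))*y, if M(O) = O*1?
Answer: 4698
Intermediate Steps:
M(O) = O
y = 54 (y = -2*(-54 - 1*(-27)) = -2*(-54 + 27) = -2*(-27) = 54)
(L(M(6)) + (14 + 67))*y = (6 + (14 + 67))*54 = (6 + 81)*54 = 87*54 = 4698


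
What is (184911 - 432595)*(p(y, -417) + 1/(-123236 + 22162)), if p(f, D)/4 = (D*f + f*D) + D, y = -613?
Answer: -25576407649012558/50537 ≈ -5.0609e+11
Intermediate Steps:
p(f, D) = 4*D + 8*D*f (p(f, D) = 4*((D*f + f*D) + D) = 4*((D*f + D*f) + D) = 4*(2*D*f + D) = 4*(D + 2*D*f) = 4*D + 8*D*f)
(184911 - 432595)*(p(y, -417) + 1/(-123236 + 22162)) = (184911 - 432595)*(4*(-417)*(1 + 2*(-613)) + 1/(-123236 + 22162)) = -247684*(4*(-417)*(1 - 1226) + 1/(-101074)) = -247684*(4*(-417)*(-1225) - 1/101074) = -247684*(2043300 - 1/101074) = -247684*206524504199/101074 = -25576407649012558/50537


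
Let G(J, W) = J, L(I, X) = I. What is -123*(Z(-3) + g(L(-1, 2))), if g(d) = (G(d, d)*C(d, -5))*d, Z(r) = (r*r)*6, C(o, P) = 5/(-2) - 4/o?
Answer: -13653/2 ≈ -6826.5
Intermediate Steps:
C(o, P) = -5/2 - 4/o (C(o, P) = 5*(-½) - 4/o = -5/2 - 4/o)
Z(r) = 6*r² (Z(r) = r²*6 = 6*r²)
g(d) = d²*(-5/2 - 4/d) (g(d) = (d*(-5/2 - 4/d))*d = d²*(-5/2 - 4/d))
-123*(Z(-3) + g(L(-1, 2))) = -123*(6*(-3)² - ½*(-1)*(8 + 5*(-1))) = -123*(6*9 - ½*(-1)*(8 - 5)) = -123*(54 - ½*(-1)*3) = -123*(54 + 3/2) = -123*111/2 = -13653/2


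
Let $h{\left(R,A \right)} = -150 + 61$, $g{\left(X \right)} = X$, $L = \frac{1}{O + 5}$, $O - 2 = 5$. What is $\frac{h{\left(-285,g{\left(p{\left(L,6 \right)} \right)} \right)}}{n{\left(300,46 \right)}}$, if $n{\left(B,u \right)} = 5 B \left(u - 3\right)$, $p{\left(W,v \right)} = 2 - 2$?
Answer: $- \frac{89}{64500} \approx -0.0013798$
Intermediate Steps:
$O = 7$ ($O = 2 + 5 = 7$)
$L = \frac{1}{12}$ ($L = \frac{1}{7 + 5} = \frac{1}{12} \approx 0.083333$)
$p{\left(W,v \right)} = 0$ ($p{\left(W,v \right)} = 2 - 2 = 0$)
$n{\left(B,u \right)} = 5 B \left(-3 + u\right)$ ($n{\left(B,u \right)} = 5 B \left(u - 3\right) = 5 B \left(-3 + u\right)$)
$h{\left(R,A \right)} = -89$
$\frac{h{\left(-285,g{\left(p{\left(L,6 \right)} \right)} \right)}}{n{\left(300,46 \right)}} = - \frac{89}{5 \cdot 300 \left(-3 + 46\right)} = - \frac{89}{5 \cdot 300 \cdot 43} = - \frac{89}{64500}$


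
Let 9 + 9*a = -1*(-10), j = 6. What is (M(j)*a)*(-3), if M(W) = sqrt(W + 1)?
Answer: -sqrt(7)/3 ≈ -0.88192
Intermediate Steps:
a = 1/9 (a = -1 + (-1*(-10))/9 = -1 + (1/9)*10 = -1 + 10/9 = 1/9 ≈ 0.11111)
M(W) = sqrt(1 + W)
(M(j)*a)*(-3) = (sqrt(1 + 6)*(1/9))*(-3) = (sqrt(7)*(1/9))*(-3) = (sqrt(7)/9)*(-3) = -sqrt(7)/3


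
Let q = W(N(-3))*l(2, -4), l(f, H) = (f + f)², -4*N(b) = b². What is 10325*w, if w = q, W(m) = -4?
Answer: -660800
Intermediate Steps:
N(b) = -b²/4
l(f, H) = 4*f² (l(f, H) = (2*f)² = 4*f²)
q = -64 (q = -16*2² = -16*4 = -4*16 = -64)
w = -64
10325*w = 10325*(-64) = -660800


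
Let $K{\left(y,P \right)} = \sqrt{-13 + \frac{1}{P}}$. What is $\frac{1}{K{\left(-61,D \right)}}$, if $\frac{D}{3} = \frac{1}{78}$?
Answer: $\frac{\sqrt{13}}{13} \approx 0.27735$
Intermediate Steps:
$D = \frac{1}{26}$ ($D = \frac{3}{78} = 3 \cdot \frac{1}{78} = \frac{1}{26} \approx 0.038462$)
$\frac{1}{K{\left(-61,D \right)}} = \frac{1}{\sqrt{-13 + \frac{1}{\frac{1}{26}}}} = \frac{1}{\sqrt{-13 + 26}} = \frac{1}{\sqrt{13}} = \frac{\sqrt{13}}{13}$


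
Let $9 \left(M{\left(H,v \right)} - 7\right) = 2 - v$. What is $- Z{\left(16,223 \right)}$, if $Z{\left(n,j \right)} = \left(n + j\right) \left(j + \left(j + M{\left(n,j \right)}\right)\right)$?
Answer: $- \frac{921584}{9} \approx -1.024 \cdot 10^{5}$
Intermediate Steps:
$M{\left(H,v \right)} = \frac{65}{9} - \frac{v}{9}$ ($M{\left(H,v \right)} = 7 + \frac{2 - v}{9} = 7 - \left(- \frac{2}{9} + \frac{v}{9}\right) = \frac{65}{9} - \frac{v}{9}$)
$Z{\left(n,j \right)} = \left(\frac{65}{9} + \frac{17 j}{9}\right) \left(j + n\right)$ ($Z{\left(n,j \right)} = \left(n + j\right) \left(j + \left(j - \left(- \frac{65}{9} + \frac{j}{9}\right)\right)\right) = \left(j + n\right) \left(j + \left(\frac{65}{9} + \frac{8 j}{9}\right)\right) = \left(j + n\right) \left(\frac{65}{9} + \frac{17 j}{9}\right) = \left(\frac{65}{9} + \frac{17 j}{9}\right) \left(j + n\right)$)
$- Z{\left(16,223 \right)} = - (\frac{17 \cdot 223^{2}}{9} + \frac{65}{9} \cdot 223 + \frac{65}{9} \cdot 16 + \frac{17}{9} \cdot 223 \cdot 16) = - (\frac{17}{9} \cdot 49729 + \frac{14495}{9} + \frac{1040}{9} + \frac{60656}{9}) = - (\frac{845393}{9} + \frac{14495}{9} + \frac{1040}{9} + \frac{60656}{9}) = \left(-1\right) \frac{921584}{9} = - \frac{921584}{9}$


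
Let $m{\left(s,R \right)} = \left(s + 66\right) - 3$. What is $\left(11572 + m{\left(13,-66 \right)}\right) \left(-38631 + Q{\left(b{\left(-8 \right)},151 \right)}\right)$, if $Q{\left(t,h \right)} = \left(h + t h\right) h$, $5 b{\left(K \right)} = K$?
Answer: $- \frac{3046627584}{5} \approx -6.0933 \cdot 10^{8}$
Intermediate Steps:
$b{\left(K \right)} = \frac{K}{5}$
$Q{\left(t,h \right)} = h \left(h + h t\right)$ ($Q{\left(t,h \right)} = \left(h + h t\right) h = h \left(h + h t\right)$)
$m{\left(s,R \right)} = 63 + s$ ($m{\left(s,R \right)} = \left(66 + s\right) - 3 = 63 + s$)
$\left(11572 + m{\left(13,-66 \right)}\right) \left(-38631 + Q{\left(b{\left(-8 \right)},151 \right)}\right) = \left(11572 + \left(63 + 13\right)\right) \left(-38631 + 151^{2} \left(1 + \frac{1}{5} \left(-8\right)\right)\right) = \left(11572 + 76\right) \left(-38631 + 22801 \left(1 - \frac{8}{5}\right)\right) = 11648 \left(-38631 + 22801 \left(- \frac{3}{5}\right)\right) = 11648 \left(-38631 - \frac{68403}{5}\right) = 11648 \left(- \frac{261558}{5}\right) = - \frac{3046627584}{5}$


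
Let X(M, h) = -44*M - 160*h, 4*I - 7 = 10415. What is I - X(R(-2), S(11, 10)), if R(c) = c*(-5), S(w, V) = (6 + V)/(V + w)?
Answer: 133031/42 ≈ 3167.4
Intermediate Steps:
S(w, V) = (6 + V)/(V + w)
I = 5211/2 (I = 7/4 + (1/4)*10415 = 7/4 + 10415/4 = 5211/2 ≈ 2605.5)
R(c) = -5*c
X(M, h) = -160*h - 44*M
I - X(R(-2), S(11, 10)) = 5211/2 - (-160*(6 + 10)/(10 + 11) - (-220)*(-2)) = 5211/2 - (-160*16/21 - 44*10) = 5211/2 - (-160*16/21 - 440) = 5211/2 - (-2560/21 - 440) = 5211/2 - 1*(-11800/21) = 5211/2 + 11800/21 = 133031/42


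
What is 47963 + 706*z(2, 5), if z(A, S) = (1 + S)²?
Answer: 73379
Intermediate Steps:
47963 + 706*z(2, 5) = 47963 + 706*(1 + 5)² = 47963 + 706*6² = 47963 + 706*36 = 47963 + 25416 = 73379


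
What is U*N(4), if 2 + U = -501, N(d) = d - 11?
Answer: 3521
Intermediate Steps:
N(d) = -11 + d
U = -503 (U = -2 - 501 = -503)
U*N(4) = -503*(-11 + 4) = -503*(-7) = 3521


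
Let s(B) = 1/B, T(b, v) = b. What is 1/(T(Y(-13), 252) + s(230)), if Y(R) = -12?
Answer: -230/2759 ≈ -0.083364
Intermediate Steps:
1/(T(Y(-13), 252) + s(230)) = 1/(-12 + 1/230) = 1/(-2759/230) = -230/2759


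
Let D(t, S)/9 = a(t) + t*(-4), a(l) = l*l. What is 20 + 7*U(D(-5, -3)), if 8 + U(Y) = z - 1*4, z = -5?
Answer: -99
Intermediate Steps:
a(l) = l²
D(t, S) = -36*t + 9*t² (D(t, S) = 9*(t² + t*(-4)) = 9*(t² - 4*t) = -36*t + 9*t²)
U(Y) = -17 (U(Y) = -8 + (-5 - 1*4) = -8 + (-5 - 4) = -8 - 9 = -17)
20 + 7*U(D(-5, -3)) = 20 + 7*(-17) = 20 - 119 = -99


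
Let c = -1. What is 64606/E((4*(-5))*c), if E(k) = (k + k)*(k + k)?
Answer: 32303/800 ≈ 40.379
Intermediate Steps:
E(k) = 4*k² (E(k) = (2*k)*(2*k) = 4*k²)
64606/E((4*(-5))*c) = 64606/((4*((4*(-5))*(-1))²)) = 64606/((4*(-20*(-1))²)) = 64606/((4*20²)) = 64606/((4*400)) = 64606/1600 = 64606*(1/1600) = 32303/800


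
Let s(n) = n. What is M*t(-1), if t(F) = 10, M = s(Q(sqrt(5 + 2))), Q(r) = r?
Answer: 10*sqrt(7) ≈ 26.458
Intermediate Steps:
M = sqrt(7) (M = sqrt(5 + 2) = sqrt(7) ≈ 2.6458)
M*t(-1) = sqrt(7)*10 = 10*sqrt(7)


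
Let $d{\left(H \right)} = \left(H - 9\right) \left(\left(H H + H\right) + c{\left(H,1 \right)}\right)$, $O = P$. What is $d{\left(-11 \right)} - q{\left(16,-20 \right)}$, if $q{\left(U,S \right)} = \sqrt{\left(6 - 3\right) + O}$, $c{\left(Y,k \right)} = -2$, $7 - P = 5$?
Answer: $-2160 - \sqrt{5} \approx -2162.2$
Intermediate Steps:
$P = 2$ ($P = 7 - 5 = 2$)
$O = 2$
$q{\left(U,S \right)} = \sqrt{5}$ ($q{\left(U,S \right)} = \sqrt{\left(6 - 3\right) + 2} = \sqrt{3 + 2} = \sqrt{5}$)
$d{\left(H \right)} = \left(-9 + H\right) \left(-2 + H + H^{2}\right)$ ($d{\left(H \right)} = \left(H - 9\right) \left(\left(H H + H\right) - 2\right) = \left(-9 + H\right) \left(\left(H^{2} + H\right) - 2\right) = \left(-9 + H\right) \left(\left(H + H^{2}\right) - 2\right) = \left(-9 + H\right) \left(-2 + H + H^{2}\right)$)
$d{\left(-11 \right)} - q{\left(16,-20 \right)} = \left(18 + \left(-11\right)^{3} - -121 - 8 \left(-11\right)^{2}\right) - \sqrt{5} = \left(18 - 1331 + 121 - 968\right) - \sqrt{5} = -2160 - \sqrt{5}$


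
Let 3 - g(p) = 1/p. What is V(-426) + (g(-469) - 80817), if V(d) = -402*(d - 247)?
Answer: 88984309/469 ≈ 1.8973e+5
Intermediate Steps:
g(p) = 3 - 1/p
V(d) = 99294 - 402*d (V(d) = -402*(-247 + d) = 99294 - 402*d)
V(-426) + (g(-469) - 80817) = (99294 - 402*(-426)) + ((3 - 1/(-469)) - 80817) = (99294 + 171252) + ((3 - 1*(-1/469)) - 80817) = 270546 + ((3 + 1/469) - 80817) = 270546 + (1408/469 - 80817) = 270546 - 37901765/469 = 88984309/469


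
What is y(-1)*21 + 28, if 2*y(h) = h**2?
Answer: 77/2 ≈ 38.500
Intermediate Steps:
y(h) = h**2/2
y(-1)*21 + 28 = ((1/2)*(-1)**2)*21 + 28 = ((1/2)*1)*21 + 28 = (1/2)*21 + 28 = 21/2 + 28 = 77/2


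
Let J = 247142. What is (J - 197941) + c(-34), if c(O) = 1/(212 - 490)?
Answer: 13677877/278 ≈ 49201.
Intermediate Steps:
c(O) = -1/278 (c(O) = 1/(-278) = -1/278)
(J - 197941) + c(-34) = (247142 - 197941) - 1/278 = 49201 - 1/278 = 13677877/278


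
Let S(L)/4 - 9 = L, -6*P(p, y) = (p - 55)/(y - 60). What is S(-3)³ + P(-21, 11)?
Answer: 2032090/147 ≈ 13824.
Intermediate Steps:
P(p, y) = -(-55 + p)/(6*(-60 + y)) (P(p, y) = -(p - 55)/(6*(y - 60)) = -(-55 + p)/(6*(-60 + y)))
S(L) = 36 + 4*L
S(-3)³ + P(-21, 11) = (36 + 4*(-3))³ + (55 - 1*(-21))/(6*(-60 + 11)) = (36 - 12)³ + (⅙)*(55 + 21)/(-49) = 24³ + (⅙)*(-1/49)*76 = 13824 - 38/147 = 2032090/147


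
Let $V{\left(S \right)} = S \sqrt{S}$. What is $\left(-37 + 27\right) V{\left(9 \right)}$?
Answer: $-270$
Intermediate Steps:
$V{\left(S \right)} = S^{\frac{3}{2}}$
$\left(-37 + 27\right) V{\left(9 \right)} = \left(-37 + 27\right) 9^{\frac{3}{2}} = \left(-10\right) 27 = -270$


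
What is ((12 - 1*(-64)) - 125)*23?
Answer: -1127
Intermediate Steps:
((12 - 1*(-64)) - 125)*23 = ((12 + 64) - 125)*23 = (76 - 125)*23 = -49*23 = -1127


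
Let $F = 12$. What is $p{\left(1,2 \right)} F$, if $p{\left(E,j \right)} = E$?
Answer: $12$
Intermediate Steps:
$p{\left(1,2 \right)} F = 1 \cdot 12 = 12$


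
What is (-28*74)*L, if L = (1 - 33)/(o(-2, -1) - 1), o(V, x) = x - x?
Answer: -66304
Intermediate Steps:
o(V, x) = 0
L = 32 (L = (1 - 33)/(0 - 1) = -32/(-1) = -32*(-1) = 32)
(-28*74)*L = -28*74*32 = -2072*32 = -66304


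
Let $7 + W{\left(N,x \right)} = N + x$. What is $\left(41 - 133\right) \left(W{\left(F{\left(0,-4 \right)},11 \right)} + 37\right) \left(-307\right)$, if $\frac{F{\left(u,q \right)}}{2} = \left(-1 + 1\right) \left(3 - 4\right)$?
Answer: $1158004$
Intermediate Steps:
$F{\left(u,q \right)} = 0$ ($F{\left(u,q \right)} = 2 \left(-1 + 1\right) \left(3 - 4\right) = 2 \cdot 0 \left(-1\right) = 2 \cdot 0 = 0$)
$W{\left(N,x \right)} = -7 + N + x$ ($W{\left(N,x \right)} = -7 + \left(N + x\right) = -7 + N + x$)
$\left(41 - 133\right) \left(W{\left(F{\left(0,-4 \right)},11 \right)} + 37\right) \left(-307\right) = \left(41 - 133\right) \left(\left(-7 + 0 + 11\right) + 37\right) \left(-307\right) = - 92 \left(4 + 37\right) \left(-307\right) = \left(-92\right) 41 \left(-307\right) = \left(-3772\right) \left(-307\right) = 1158004$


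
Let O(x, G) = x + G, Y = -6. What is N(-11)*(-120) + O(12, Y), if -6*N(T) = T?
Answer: -214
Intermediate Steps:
N(T) = -T/6
O(x, G) = G + x
N(-11)*(-120) + O(12, Y) = -1/6*(-11)*(-120) + (-6 + 12) = (11/6)*(-120) + 6 = -220 + 6 = -214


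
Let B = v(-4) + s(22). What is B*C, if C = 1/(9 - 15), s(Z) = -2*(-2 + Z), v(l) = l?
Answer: 22/3 ≈ 7.3333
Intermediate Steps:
s(Z) = 4 - 2*Z
B = -44 (B = -4 + (4 - 2*22) = -4 + (4 - 44) = -4 - 40 = -44)
C = -1/6 (C = 1/(-6) = -1/6 ≈ -0.16667)
B*C = -44*(-1/6) = 22/3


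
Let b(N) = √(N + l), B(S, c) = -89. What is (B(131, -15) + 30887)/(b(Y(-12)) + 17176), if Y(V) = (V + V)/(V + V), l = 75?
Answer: 2320116/1293925 - 5133*√19/24584575 ≈ 1.7922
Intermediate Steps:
Y(V) = 1 (Y(V) = (2*V)/((2*V)) = (2*V)*(1/(2*V)) = 1)
b(N) = √(75 + N) (b(N) = √(N + 75) = √(75 + N))
(B(131, -15) + 30887)/(b(Y(-12)) + 17176) = (-89 + 30887)/(√(75 + 1) + 17176) = 30798/(√76 + 17176) = 30798/(2*√19 + 17176) = 30798/(17176 + 2*√19)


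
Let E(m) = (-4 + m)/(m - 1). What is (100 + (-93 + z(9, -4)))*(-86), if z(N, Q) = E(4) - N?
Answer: 172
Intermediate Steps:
E(m) = (-4 + m)/(-1 + m)
z(N, Q) = -N (z(N, Q) = (-4 + 4)/(-1 + 4) - N = 0/3 - N = (⅓)*0 - N = 0 - N = -N)
(100 + (-93 + z(9, -4)))*(-86) = (100 + (-93 - 1*9))*(-86) = (100 + (-93 - 9))*(-86) = (100 - 102)*(-86) = -2*(-86) = 172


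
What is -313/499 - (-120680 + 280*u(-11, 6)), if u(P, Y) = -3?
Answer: 60638167/499 ≈ 1.2152e+5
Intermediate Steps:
-313/499 - (-120680 + 280*u(-11, 6)) = -313/499 - 280/(1/(-431 - 3)) = -313*1/499 - 280/(1/(-434)) = -313/499 - 280/(-1/434) = -313/499 - 280*(-434) = -313/499 + 121520 = 60638167/499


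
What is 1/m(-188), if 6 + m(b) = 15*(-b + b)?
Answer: -⅙ ≈ -0.16667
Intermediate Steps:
m(b) = -6 (m(b) = -6 + 15*(-b + b) = -6 + 15*0 = -6 + 0 = -6)
1/m(-188) = 1/(-6) = -⅙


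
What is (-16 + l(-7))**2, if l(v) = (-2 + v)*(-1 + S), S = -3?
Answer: 400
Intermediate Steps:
l(v) = 8 - 4*v (l(v) = (-2 + v)*(-1 - 3) = (-2 + v)*(-4) = 8 - 4*v)
(-16 + l(-7))**2 = (-16 + (8 - 4*(-7)))**2 = (-16 + (8 + 28))**2 = (-16 + 36)**2 = 20**2 = 400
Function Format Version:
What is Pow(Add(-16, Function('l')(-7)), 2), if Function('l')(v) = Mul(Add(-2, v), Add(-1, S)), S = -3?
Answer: 400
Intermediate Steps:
Function('l')(v) = Add(8, Mul(-4, v)) (Function('l')(v) = Mul(Add(-2, v), Add(-1, -3)) = Mul(Add(-2, v), -4) = Add(8, Mul(-4, v)))
Pow(Add(-16, Function('l')(-7)), 2) = Pow(Add(-16, Add(8, Mul(-4, -7))), 2) = Pow(Add(-16, Add(8, 28)), 2) = Pow(Add(-16, 36), 2) = Pow(20, 2) = 400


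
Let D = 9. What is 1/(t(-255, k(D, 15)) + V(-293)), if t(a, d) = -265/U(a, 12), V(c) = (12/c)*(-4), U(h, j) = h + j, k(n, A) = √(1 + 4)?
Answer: 71199/89309 ≈ 0.79722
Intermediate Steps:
k(n, A) = √5
V(c) = -48/c
t(a, d) = -265/(12 + a) (t(a, d) = -265/(a + 12) = -265/(12 + a))
1/(t(-255, k(D, 15)) + V(-293)) = 1/(-265/(12 - 255) - 48/(-293)) = 1/(-265/(-243) - 48*(-1/293)) = 1/(-265*(-1/243) + 48/293) = 1/(265/243 + 48/293) = 1/(89309/71199) = 71199/89309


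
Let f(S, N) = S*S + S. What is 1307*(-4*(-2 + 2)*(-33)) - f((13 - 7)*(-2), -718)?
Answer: -132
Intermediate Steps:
f(S, N) = S + S² (f(S, N) = S² + S = S + S²)
1307*(-4*(-2 + 2)*(-33)) - f((13 - 7)*(-2), -718) = 1307*(-4*(-2 + 2)*(-33)) - (13 - 7)*(-2)*(1 + (13 - 7)*(-2)) = 1307*(-4*0*(-33)) - 6*(-2)*(1 + 6*(-2)) = 1307*(0*(-33)) - (-12)*(1 - 12) = 1307*0 - (-12)*(-11) = 0 - 1*132 = 0 - 132 = -132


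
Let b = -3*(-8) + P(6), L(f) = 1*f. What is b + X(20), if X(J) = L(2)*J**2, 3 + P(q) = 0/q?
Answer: 821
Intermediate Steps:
L(f) = f
P(q) = -3 (P(q) = -3 + 0/q = -3 + 0 = -3)
X(J) = 2*J**2
b = 21 (b = -3*(-8) - 3 = 24 - 3 = 21)
b + X(20) = 21 + 2*20**2 = 21 + 2*400 = 21 + 800 = 821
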